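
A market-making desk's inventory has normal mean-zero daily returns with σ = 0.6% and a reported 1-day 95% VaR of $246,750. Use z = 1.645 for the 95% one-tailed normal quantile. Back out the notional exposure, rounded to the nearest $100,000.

VaR as a fraction of value: z·σ = 1.645 × 0.6% = 0.987%.
Position = $246,750 / 0.00987 = $25,000,000.

$25,000,000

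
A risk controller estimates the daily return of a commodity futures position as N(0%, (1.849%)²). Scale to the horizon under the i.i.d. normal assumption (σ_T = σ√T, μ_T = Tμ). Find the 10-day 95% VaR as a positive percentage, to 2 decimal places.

9.62%

At 95%, z = 1.645.
σ_{10d} = 1.849% × √10 = 5.847%.
VaR = 1.645 × 5.847% = 9.618%.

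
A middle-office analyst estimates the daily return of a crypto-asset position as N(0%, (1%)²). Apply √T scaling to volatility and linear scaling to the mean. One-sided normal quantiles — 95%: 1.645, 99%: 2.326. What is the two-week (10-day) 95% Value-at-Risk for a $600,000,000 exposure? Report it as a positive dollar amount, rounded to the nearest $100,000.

σ_{10d} = 1% × √10 = 3.162%.
VaR = 1.645 × 3.162% = 5.201%.
On $600,000,000: 0.05201 × $600,000,000 = $31,206,000.

$31,200,000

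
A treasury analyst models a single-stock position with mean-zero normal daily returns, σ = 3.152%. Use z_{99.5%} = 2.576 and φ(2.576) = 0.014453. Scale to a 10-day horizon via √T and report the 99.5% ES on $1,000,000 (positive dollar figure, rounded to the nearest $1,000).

$288,000

σ_{10d} = 3.152% × √10 = 9.967%.
ES multiplier = φ(z)/(1−α) = 0.014453/0.005 = 2.891.
ES = 9.967% × 2.891 = 28.815%; on $1,000,000: $288,150.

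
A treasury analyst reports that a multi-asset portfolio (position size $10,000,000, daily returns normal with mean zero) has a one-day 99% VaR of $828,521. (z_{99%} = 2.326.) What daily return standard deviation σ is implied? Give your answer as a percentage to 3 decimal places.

3.562%

VaR as a fraction: $828,521 / $10,000,000 = 8.285%.
σ = VaR / z = 8.285% / 2.326 = 3.562%.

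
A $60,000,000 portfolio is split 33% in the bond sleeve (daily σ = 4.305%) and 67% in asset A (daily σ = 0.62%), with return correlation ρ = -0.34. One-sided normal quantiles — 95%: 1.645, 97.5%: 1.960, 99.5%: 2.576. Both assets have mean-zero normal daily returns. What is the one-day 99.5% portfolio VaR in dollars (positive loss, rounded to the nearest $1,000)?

σ_p² = 0.33²·4.305² + 0.67²·0.62² + 2·-0.34·0.33·0.67·4.305·0.62 = 1.7895 (%²).
σ_p = √1.7895 = 1.338%.
VaR = 2.576 × 1.338% = 3.447%; on $60,000,000 that is $2,068,200.

$2,068,000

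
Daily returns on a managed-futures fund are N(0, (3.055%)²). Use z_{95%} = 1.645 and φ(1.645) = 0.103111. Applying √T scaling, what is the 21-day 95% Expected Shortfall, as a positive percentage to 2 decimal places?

28.87%

σ_{21d} = 3.055% × √21 = 14.000%.
ES multiplier = φ(z)/(1−α) = 0.103111/0.05 = 2.062.
ES = 14.000% × 2.062 = 28.868%.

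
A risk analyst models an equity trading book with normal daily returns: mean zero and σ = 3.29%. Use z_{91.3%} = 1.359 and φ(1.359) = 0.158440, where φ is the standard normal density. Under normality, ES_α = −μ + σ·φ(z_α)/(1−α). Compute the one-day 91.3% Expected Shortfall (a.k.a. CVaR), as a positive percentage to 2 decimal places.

5.99%

Tail multiplier: φ(z)/(1−α) = 0.158440 / 0.087 = 1.821.
ES = 3.29% × 1.821 = 5.991%.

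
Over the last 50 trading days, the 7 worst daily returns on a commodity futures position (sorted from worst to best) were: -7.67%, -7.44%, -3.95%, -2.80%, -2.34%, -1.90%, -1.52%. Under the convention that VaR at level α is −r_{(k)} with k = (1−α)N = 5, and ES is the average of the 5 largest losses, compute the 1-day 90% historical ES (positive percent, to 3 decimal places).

4.840%

The 5 worst returns sum to -24.20%.
ES = −(-24.20%) / 5 = 4.84% ≈ 4.840%.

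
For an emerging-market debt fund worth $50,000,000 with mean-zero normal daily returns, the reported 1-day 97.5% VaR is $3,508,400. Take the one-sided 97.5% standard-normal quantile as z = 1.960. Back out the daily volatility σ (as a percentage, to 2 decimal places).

3.58%

VaR as a fraction: $3,508,400 / $50,000,000 = 7.017%.
σ = VaR / z = 7.017% / 1.960 = 3.580%.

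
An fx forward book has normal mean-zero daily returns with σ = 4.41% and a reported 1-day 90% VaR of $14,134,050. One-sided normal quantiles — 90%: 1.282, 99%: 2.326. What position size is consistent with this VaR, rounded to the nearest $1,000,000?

$250,000,000

VaR as a fraction of value: z·σ = 1.282 × 4.41% = 5.65362%.
Position = $14,134,050 / 0.0565362 = $250,000,000.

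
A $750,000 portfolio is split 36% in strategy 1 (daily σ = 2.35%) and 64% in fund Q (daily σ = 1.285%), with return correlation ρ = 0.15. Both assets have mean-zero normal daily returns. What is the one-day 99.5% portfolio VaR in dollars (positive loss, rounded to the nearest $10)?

$24,440

σ_p² = 0.36²·2.35² + 0.64²·1.285² + 2·0.15·0.36·0.64·2.35·1.285 = 1.6008 (%²).
σ_p = √1.6008 = 1.265%.
At 99.5%, z = 2.576.
VaR = 2.576 × 1.265% = 3.259%; on $750,000 that is $24,442.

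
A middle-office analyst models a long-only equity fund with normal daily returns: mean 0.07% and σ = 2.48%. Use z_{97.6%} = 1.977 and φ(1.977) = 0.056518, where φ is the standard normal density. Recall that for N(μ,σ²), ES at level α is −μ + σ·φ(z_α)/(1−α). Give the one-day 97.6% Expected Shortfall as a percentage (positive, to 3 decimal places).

5.770%

Tail multiplier: φ(z)/(1−α) = 0.056518 / 0.024 = 2.355.
ES = −(0.07%) + 2.48% × 2.355 = 5.770%.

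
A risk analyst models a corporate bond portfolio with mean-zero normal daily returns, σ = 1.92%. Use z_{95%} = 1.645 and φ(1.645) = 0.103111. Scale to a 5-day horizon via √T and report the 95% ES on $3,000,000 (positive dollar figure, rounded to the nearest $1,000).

$266,000

σ_{5d} = 1.92% × √5 = 4.293%.
ES multiplier = φ(z)/(1−α) = 0.103111/0.05 = 2.062.
ES = 4.293% × 2.062 = 8.852%; on $3,000,000: $265,560.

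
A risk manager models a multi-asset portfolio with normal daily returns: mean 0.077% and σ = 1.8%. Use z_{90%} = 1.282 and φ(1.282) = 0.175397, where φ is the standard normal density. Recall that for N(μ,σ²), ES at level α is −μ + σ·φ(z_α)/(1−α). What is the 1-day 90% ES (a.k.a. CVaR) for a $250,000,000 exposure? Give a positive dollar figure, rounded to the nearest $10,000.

$7,700,000

Tail multiplier: φ(z)/(1−α) = 0.175397 / 0.1 = 1.754.
ES = −(0.077%) + 1.8% × 1.754 = 3.080%.
On $250,000,000: 0.03080 × $250,000,000 = $7,700,000.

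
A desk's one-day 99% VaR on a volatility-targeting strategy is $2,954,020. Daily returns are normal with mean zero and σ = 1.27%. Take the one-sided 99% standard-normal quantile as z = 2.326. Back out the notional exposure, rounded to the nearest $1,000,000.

$100,000,000

VaR as a fraction of value: z·σ = 2.326 × 1.27% = 2.95402%.
Position = $2,954,020 / 0.0295402 = $100,000,000.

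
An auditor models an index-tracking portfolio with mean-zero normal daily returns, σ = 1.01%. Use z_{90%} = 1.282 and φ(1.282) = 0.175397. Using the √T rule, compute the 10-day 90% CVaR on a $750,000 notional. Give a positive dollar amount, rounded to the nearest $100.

$42,000

σ_{10d} = 1.01% × √10 = 3.194%.
ES multiplier = φ(z)/(1−α) = 0.175397/0.1 = 1.754.
ES = 3.194% × 1.754 = 5.602%; on $750,000: $42,015.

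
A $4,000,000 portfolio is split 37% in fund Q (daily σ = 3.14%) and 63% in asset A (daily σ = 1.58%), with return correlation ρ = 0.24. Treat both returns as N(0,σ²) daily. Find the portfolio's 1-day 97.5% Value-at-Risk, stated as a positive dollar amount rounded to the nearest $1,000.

σ_p² = 0.37²·3.14² + 0.63²·1.58² + 2·0.24·0.37·0.63·3.14·1.58 = 2.8957 (%²).
σ_p = √2.8957 = 1.702%.
At 97.5%, z = 1.960.
VaR = 1.960 × 1.702% = 3.336%; on $4,000,000 that is $133,440.

$133,000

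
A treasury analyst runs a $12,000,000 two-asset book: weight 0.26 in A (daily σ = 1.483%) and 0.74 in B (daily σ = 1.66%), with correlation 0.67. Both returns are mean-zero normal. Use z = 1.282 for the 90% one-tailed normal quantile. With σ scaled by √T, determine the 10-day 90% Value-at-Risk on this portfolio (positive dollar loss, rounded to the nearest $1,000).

σ_p = √(0.26²·1.483² + 0.74²·1.66² + 2·0.67·0.26·0.74·1.483·1.66) = 1.514%.
σ_{10d} = 1.514% × √10 = 4.788%.
VaR = 1.282 × 4.788% = 6.138%; on $12,000,000 that is $736,560.

$737,000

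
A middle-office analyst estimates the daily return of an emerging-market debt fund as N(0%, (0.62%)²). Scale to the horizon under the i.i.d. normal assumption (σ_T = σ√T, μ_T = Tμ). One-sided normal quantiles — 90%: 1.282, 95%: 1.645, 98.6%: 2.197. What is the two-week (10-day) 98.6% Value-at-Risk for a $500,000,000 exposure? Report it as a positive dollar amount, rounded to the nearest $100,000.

$21,500,000

σ_{10d} = 0.62% × √10 = 1.961%.
VaR = 2.197 × 1.961% = 4.308%.
On $500,000,000: 0.04308 × $500,000,000 = $21,540,000.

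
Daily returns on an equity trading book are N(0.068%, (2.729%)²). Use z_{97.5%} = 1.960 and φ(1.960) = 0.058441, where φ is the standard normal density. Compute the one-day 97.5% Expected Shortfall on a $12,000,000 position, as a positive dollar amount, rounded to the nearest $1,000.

Tail multiplier: φ(z)/(1−α) = 0.058441 / 0.025 = 2.338.
ES = −(0.068%) + 2.729% × 2.338 = 6.312%.
On $12,000,000: 0.06312 × $12,000,000 = $757,440.

$757,000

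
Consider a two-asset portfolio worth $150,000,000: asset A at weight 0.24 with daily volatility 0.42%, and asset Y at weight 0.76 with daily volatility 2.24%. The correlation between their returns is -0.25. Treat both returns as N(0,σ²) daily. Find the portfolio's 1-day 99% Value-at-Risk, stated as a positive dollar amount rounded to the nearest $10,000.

σ_p² = 0.24²·0.42² + 0.76²·2.24² + 2·-0.25·0.24·0.76·0.42·2.24 = 2.8225 (%²).
σ_p = √2.8225 = 1.680%.
At 99%, z = 2.326.
VaR = 2.326 × 1.680% = 3.908%; on $150,000,000 that is $5,862,000.

$5,860,000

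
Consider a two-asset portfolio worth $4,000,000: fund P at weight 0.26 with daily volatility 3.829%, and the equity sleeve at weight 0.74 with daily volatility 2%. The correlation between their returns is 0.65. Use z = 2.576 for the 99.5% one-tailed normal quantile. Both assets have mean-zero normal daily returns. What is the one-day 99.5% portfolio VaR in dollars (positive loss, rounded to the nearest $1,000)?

σ_p² = 0.26²·3.829² + 0.74²·2² + 2·0.65·0.26·0.74·3.829·2 = 5.0969 (%²).
σ_p = √5.0969 = 2.258%.
VaR = 2.576 × 2.258% = 5.817%; on $4,000,000 that is $232,680.

$233,000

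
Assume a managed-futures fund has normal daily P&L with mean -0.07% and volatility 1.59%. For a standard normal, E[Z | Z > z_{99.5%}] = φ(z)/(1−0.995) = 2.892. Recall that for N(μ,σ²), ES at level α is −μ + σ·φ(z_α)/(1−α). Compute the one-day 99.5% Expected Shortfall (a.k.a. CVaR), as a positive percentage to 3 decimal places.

ES = −(-0.07%) + 1.59% × 2.892 = 4.668%.

4.668%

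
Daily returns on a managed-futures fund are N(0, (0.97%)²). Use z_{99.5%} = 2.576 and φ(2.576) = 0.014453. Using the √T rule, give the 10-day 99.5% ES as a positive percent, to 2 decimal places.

σ_{10d} = 0.97% × √10 = 3.067%.
ES multiplier = φ(z)/(1−α) = 0.014453/0.005 = 2.891.
ES = 3.067% × 2.891 = 8.867%.

8.87%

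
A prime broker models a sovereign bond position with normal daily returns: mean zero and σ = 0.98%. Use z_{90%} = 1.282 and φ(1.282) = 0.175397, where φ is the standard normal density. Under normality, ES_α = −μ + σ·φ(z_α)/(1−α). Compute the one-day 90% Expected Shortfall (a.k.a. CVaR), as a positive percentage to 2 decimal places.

1.72%

Tail multiplier: φ(z)/(1−α) = 0.175397 / 0.1 = 1.754.
ES = 0.98% × 1.754 = 1.719%.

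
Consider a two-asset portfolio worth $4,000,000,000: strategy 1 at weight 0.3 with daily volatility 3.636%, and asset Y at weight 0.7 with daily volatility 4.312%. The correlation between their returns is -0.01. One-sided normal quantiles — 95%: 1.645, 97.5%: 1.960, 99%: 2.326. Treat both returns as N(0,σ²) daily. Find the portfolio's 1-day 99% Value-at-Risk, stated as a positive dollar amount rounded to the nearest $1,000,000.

$298,000,000

σ_p² = 0.3²·3.636² + 0.7²·4.312² + 2·-0.01·0.3·0.7·3.636·4.312 = 10.2347 (%²).
σ_p = √10.2347 = 3.199%.
VaR = 2.326 × 3.199% = 7.441%; on $4,000,000,000 that is $297,640,000.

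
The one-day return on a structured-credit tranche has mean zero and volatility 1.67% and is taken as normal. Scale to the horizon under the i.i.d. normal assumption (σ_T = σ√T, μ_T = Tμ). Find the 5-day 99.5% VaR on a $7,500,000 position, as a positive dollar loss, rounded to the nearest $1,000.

At 99.5%, z = 2.576.
σ_{5d} = 1.67% × √5 = 3.734%.
VaR = 2.576 × 3.734% = 9.619%.
On $7,500,000: 0.09619 × $7,500,000 = $721,425.

$721,000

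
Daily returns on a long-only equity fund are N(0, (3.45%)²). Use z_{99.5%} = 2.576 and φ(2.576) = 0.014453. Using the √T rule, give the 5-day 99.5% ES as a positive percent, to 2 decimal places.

22.30%

σ_{5d} = 3.45% × √5 = 7.714%.
ES multiplier = φ(z)/(1−α) = 0.014453/0.005 = 2.891.
ES = 7.714% × 2.891 = 22.301%.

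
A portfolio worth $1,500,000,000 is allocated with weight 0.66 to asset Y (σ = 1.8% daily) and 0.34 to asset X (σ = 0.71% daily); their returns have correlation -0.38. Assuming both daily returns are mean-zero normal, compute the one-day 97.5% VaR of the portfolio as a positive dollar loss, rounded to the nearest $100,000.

σ_p² = 0.66²·1.8² + 0.34²·0.71² + 2·-0.38·0.66·0.34·1.8·0.71 = 1.2517 (%²).
σ_p = √1.2517 = 1.119%.
At 97.5%, z = 1.960.
VaR = 1.960 × 1.119% = 2.193%; on $1,500,000,000 that is $32,895,000.

$32,900,000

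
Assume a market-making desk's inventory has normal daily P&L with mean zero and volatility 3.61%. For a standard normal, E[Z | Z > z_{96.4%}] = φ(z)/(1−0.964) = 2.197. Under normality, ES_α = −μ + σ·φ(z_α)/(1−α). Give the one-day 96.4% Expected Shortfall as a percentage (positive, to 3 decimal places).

ES = 3.61% × 2.197 = 7.931%.

7.931%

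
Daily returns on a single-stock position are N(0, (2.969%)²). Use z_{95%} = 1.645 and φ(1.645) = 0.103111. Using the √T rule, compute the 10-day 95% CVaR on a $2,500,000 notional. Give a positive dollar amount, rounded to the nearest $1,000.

$484,000

σ_{10d} = 2.969% × √10 = 9.389%.
ES multiplier = φ(z)/(1−α) = 0.103111/0.05 = 2.062.
ES = 9.389% × 2.062 = 19.360%; on $2,500,000: $484,000.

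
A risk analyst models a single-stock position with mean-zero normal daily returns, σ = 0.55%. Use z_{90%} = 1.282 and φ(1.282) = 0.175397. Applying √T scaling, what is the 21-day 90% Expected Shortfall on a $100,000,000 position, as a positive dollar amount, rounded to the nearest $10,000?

σ_{21d} = 0.55% × √21 = 2.520%.
ES multiplier = φ(z)/(1−α) = 0.175397/0.1 = 1.754.
ES = 2.520% × 1.754 = 4.420%; on $100,000,000: $4,420,000.

$4,420,000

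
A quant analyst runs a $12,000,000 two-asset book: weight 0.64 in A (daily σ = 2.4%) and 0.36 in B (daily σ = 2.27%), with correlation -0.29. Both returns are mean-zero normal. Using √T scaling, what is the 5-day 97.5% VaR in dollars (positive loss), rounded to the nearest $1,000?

σ_p = √(0.64²·2.4² + 0.36²·2.27² + 2·-0.29·0.64·0.36·2.4·2.27) = 1.516%.
σ_{5d} = 1.516% × √5 = 3.390%.
z(97.5%) = 1.960.
VaR = 1.960 × 3.390% = 6.644%; on $12,000,000 that is $797,280.

$797,000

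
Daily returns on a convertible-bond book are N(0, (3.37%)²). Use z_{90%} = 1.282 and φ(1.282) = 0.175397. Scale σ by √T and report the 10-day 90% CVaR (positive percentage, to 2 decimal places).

σ_{10d} = 3.37% × √10 = 10.657%.
ES multiplier = φ(z)/(1−α) = 0.175397/0.1 = 1.754.
ES = 10.657% × 1.754 = 18.692%.

18.69%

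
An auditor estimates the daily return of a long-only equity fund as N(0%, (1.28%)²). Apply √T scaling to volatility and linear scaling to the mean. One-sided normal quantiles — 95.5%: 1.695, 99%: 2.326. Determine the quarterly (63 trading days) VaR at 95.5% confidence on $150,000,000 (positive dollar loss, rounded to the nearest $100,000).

$25,800,000

σ_{63d} = 1.28% × √63 = 10.160%.
VaR = 1.695 × 10.160% = 17.221%.
On $150,000,000: 0.17221 × $150,000,000 = $25,831,500.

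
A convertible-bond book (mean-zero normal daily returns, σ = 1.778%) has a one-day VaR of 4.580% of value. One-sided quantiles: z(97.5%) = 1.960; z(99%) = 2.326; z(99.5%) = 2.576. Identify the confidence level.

Implied z = VaR/σ = 4.580 / 1.778 = 2.576.
This matches z(99.5%) = 2.576.

99.5%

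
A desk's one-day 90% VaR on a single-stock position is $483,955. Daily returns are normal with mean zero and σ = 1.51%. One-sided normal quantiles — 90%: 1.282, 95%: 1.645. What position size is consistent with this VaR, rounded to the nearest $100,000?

VaR as a fraction of value: z·σ = 1.282 × 1.51% = 1.93582%.
Position = $483,955 / 0.0193582 = $25,000,000.

$25,000,000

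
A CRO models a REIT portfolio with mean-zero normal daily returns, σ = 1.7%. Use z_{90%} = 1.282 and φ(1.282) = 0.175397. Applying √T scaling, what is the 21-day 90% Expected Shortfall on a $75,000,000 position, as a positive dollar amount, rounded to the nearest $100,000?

σ_{21d} = 1.7% × √21 = 7.790%.
ES multiplier = φ(z)/(1−α) = 0.175397/0.1 = 1.754.
ES = 7.790% × 1.754 = 13.664%; on $75,000,000: $10,248,000.

$10,200,000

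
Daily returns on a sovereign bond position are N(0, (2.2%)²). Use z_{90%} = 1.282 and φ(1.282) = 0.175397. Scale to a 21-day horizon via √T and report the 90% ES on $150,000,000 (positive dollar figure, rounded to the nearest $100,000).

$26,500,000

σ_{21d} = 2.2% × √21 = 10.082%.
ES multiplier = φ(z)/(1−α) = 0.175397/0.1 = 1.754.
ES = 10.082% × 1.754 = 17.684%; on $150,000,000: $26,526,000.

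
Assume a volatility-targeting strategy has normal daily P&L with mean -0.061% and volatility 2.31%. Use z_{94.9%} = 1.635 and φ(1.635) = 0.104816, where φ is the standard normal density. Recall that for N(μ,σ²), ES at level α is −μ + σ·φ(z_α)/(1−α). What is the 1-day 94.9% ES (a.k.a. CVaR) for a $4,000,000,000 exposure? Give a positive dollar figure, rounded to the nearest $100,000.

$192,300,000

Tail multiplier: φ(z)/(1−α) = 0.104816 / 0.051 = 2.055.
ES = −(-0.061%) + 2.31% × 2.055 = 4.808%.
On $4,000,000,000: 0.04808 × $4,000,000,000 = $192,320,000.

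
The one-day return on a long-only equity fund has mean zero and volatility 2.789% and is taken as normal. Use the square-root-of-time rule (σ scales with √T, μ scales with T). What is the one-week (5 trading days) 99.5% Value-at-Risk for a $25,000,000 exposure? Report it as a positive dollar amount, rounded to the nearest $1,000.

$4,016,000

At 99.5%, z = 2.576.
σ_{5d} = 2.789% × √5 = 6.236%.
VaR = 2.576 × 6.236% = 16.064%.
On $25,000,000: 0.16064 × $25,000,000 = $4,016,000.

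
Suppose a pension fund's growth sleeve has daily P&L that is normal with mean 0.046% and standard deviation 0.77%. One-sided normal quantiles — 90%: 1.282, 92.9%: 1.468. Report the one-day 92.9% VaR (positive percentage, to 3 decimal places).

1.084%

VaR = −μ + z·σ = −(0.046%) + 1.468 × 0.77% = 1.084%.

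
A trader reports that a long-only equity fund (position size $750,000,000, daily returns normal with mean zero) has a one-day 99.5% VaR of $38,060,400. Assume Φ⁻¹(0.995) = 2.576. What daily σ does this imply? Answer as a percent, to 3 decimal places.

1.970%

VaR as a fraction: $38,060,400 / $750,000,000 = 5.075%.
σ = VaR / z = 5.075% / 2.576 = 1.970%.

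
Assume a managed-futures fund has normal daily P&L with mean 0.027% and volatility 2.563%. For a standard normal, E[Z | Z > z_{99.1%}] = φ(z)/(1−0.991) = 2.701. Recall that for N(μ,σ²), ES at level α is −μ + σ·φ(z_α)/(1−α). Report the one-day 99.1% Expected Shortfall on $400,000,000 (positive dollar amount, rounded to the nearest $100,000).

$27,600,000

ES = −(0.027%) + 2.563% × 2.701 = 6.896%.
On $400,000,000: 0.06896 × $400,000,000 = $27,584,000.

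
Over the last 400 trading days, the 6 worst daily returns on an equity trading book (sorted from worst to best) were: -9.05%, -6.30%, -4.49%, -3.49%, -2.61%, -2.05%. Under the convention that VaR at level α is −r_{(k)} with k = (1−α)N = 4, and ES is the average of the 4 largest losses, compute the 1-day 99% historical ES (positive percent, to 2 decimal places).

5.83%

The 4 worst returns sum to -23.33%.
ES = −(-23.33%) / 4 = 5.8325% ≈ 5.83%.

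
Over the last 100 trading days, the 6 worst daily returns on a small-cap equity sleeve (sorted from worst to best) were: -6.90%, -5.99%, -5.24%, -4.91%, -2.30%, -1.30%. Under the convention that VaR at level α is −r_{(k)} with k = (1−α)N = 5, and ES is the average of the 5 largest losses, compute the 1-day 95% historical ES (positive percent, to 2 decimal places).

5.07%

The 5 worst returns sum to -25.34%.
ES = −(-25.34%) / 5 = 5.068% ≈ 5.07%.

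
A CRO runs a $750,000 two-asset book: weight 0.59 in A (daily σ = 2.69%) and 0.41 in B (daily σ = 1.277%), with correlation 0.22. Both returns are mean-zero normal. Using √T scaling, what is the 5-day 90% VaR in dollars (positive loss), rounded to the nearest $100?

$38,200

σ_p = √(0.59²·2.69² + 0.41²·1.277² + 2·0.22·0.59·0.41·2.69·1.277) = 1.777%.
σ_{5d} = 1.777% × √5 = 3.973%.
z(90%) = 1.282.
VaR = 1.282 × 3.973% = 5.093%; on $750,000 that is $38,198.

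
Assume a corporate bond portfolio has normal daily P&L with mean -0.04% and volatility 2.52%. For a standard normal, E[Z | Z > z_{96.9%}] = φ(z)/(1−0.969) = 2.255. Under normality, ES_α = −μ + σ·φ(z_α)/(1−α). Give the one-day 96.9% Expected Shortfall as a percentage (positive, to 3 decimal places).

5.723%

ES = −(-0.04%) + 2.52% × 2.255 = 5.723%.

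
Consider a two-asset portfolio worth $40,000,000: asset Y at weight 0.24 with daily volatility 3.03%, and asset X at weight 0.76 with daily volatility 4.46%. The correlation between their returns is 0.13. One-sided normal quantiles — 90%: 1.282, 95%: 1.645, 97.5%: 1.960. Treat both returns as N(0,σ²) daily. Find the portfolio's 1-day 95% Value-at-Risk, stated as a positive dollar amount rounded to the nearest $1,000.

σ_p² = 0.24²·3.03² + 0.76²·4.46² + 2·0.13·0.24·0.76·3.03·4.46 = 12.6591 (%²).
σ_p = √12.6591 = 3.558%.
VaR = 1.645 × 3.558% = 5.853%; on $40,000,000 that is $2,341,200.

$2,341,000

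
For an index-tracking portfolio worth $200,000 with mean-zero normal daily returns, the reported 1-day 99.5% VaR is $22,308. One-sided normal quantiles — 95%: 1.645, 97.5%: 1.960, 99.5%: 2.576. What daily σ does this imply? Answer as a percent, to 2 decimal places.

VaR as a fraction: $22,308 / $200,000 = 11.154%.
σ = VaR / z = 11.154% / 2.576 = 4.330%.

4.33%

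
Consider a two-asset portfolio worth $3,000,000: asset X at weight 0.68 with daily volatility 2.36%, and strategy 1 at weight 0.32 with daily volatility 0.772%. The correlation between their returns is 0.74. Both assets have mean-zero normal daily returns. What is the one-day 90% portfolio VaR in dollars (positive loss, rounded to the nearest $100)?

$69,000

σ_p² = 0.68²·2.36² + 0.32²·0.772² + 2·0.74·0.68·0.32·2.36·0.772 = 3.2232 (%²).
σ_p = √3.2232 = 1.795%.
At 90%, z = 1.282.
VaR = 1.282 × 1.795% = 2.301%; on $3,000,000 that is $69,030.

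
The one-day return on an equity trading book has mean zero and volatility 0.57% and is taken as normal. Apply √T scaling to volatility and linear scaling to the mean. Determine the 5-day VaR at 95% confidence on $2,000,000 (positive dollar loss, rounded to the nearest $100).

$41,900

At 95%, z = 1.645.
σ_{5d} = 0.57% × √5 = 1.275%.
VaR = 1.645 × 1.275% = 2.097%.
On $2,000,000: 0.02097 × $2,000,000 = $41,940.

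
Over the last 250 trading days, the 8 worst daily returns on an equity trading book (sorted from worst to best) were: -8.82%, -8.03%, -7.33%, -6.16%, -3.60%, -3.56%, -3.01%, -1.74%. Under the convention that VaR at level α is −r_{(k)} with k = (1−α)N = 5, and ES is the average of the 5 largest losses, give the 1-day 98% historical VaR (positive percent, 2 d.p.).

3.60%

k = 5; the 5th lowest return is -3.60%, so VaR = 3.60%.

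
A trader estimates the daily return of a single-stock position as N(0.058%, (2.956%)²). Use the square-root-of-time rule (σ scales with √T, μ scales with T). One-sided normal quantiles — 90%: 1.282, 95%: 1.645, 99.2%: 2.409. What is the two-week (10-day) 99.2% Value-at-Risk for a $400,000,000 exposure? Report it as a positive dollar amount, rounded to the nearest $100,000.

$87,800,000

σ_{10d} = 2.956% × √10 = 9.348%; μ_{10d} = 10 × 0.058% = 0.580%.
VaR = −(0.580%) + 2.409 × 9.348% = 21.939%.
On $400,000,000: 0.21939 × $400,000,000 = $87,756,000.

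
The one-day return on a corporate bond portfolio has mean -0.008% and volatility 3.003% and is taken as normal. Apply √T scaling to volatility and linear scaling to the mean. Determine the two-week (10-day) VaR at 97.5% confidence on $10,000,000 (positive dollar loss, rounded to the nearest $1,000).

At 97.5%, z = 1.960.
σ_{10d} = 3.003% × √10 = 9.496%; μ_{10d} = 10 × -0.008% = -0.080%.
VaR = −(-0.080%) + 1.960 × 9.496% = 18.692%.
On $10,000,000: 0.18692 × $10,000,000 = $1,869,200.

$1,869,000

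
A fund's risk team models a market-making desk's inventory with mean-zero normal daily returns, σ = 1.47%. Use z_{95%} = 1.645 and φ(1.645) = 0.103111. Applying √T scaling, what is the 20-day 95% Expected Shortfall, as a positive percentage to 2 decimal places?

13.56%

σ_{20d} = 1.47% × √20 = 6.574%.
ES multiplier = φ(z)/(1−α) = 0.103111/0.05 = 2.062.
ES = 6.574% × 2.062 = 13.556%.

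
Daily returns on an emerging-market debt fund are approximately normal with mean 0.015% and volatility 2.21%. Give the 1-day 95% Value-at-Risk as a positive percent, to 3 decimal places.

At 95% one-sided, z = 1.645.
VaR = −μ + z·σ = −(0.015%) + 1.645 × 2.21% = 3.620%.

3.620%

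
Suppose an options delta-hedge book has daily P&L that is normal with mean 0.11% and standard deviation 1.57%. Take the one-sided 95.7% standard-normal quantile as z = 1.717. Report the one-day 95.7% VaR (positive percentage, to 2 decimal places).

VaR = −μ + z·σ = −(0.11%) + 1.717 × 1.57% = 2.586%.

2.59%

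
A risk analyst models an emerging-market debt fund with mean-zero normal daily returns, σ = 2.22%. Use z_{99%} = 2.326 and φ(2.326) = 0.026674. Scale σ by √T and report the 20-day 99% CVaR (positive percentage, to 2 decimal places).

σ_{20d} = 2.22% × √20 = 9.928%.
ES multiplier = φ(z)/(1−α) = 0.026674/0.01 = 2.667.
ES = 9.928% × 2.667 = 26.478%.

26.48%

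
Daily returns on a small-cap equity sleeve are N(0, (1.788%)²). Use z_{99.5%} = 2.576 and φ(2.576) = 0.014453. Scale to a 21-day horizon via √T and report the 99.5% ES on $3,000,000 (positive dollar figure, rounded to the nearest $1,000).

$711,000

σ_{21d} = 1.788% × √21 = 8.194%.
ES multiplier = φ(z)/(1−α) = 0.014453/0.005 = 2.891.
ES = 8.194% × 2.891 = 23.689%; on $3,000,000: $710,670.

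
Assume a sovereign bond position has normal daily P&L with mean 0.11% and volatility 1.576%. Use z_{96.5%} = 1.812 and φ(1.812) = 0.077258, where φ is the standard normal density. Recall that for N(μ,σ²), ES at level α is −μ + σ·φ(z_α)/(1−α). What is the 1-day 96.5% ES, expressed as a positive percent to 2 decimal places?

3.37%

Tail multiplier: φ(z)/(1−α) = 0.077258 / 0.035 = 2.207.
ES = −(0.11%) + 1.576% × 2.207 = 3.368%.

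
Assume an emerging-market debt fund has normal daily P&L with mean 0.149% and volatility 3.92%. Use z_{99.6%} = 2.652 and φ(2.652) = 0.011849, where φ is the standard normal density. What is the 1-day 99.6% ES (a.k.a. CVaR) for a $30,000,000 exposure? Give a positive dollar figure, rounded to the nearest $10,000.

$3,440,000

Tail multiplier: φ(z)/(1−α) = 0.011849 / 0.004 = 2.962.
ES = −(0.149%) + 3.92% × 2.962 = 11.462%.
On $30,000,000: 0.11462 × $30,000,000 = $3,438,600.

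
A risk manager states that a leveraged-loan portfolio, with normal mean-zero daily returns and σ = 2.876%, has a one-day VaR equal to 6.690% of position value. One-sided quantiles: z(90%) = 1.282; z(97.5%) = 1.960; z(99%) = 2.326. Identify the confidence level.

Implied z = VaR/σ = 6.690 / 2.876 = 2.326.
This matches z(99%) = 2.326.

99%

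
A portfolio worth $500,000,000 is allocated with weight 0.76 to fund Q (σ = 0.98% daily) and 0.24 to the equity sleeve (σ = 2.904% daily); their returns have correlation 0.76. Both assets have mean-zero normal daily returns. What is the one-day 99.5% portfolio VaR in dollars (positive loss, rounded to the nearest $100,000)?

σ_p² = 0.76²·0.98² + 0.24²·2.904² + 2·0.76·0.76·0.24·0.98·2.904 = 1.8295 (%²).
σ_p = √1.8295 = 1.353%.
At 99.5%, z = 2.576.
VaR = 2.576 × 1.353% = 3.485%; on $500,000,000 that is $17,425,000.

$17,400,000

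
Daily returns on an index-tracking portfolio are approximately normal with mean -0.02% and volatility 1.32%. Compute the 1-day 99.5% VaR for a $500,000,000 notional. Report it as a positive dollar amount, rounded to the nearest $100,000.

$17,100,000

At 99.5% one-sided, z = 2.576.
VaR = −μ + z·σ = −(-0.02%) + 2.576 × 1.32% = 3.420%.
On $500,000,000: 0.03420 × $500,000,000 = $17,100,000.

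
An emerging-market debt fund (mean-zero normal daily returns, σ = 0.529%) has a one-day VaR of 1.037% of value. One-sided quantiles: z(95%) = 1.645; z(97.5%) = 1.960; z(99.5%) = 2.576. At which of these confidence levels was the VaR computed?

97.5%

Implied z = VaR/σ = 1.037 / 0.529 = 1.960.
This matches z(97.5%) = 1.960.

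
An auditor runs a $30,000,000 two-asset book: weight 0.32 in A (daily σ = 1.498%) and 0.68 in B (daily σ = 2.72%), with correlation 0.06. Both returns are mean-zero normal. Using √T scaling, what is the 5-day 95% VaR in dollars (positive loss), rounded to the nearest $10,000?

$2,140,000

σ_p = √(0.32²·1.498² + 0.68²·2.72² + 2·0.06·0.32·0.68·1.498·2.72) = 1.938%.
σ_{5d} = 1.938% × √5 = 4.333%.
z(95%) = 1.645.
VaR = 1.645 × 4.333% = 7.128%; on $30,000,000 that is $2,138,400.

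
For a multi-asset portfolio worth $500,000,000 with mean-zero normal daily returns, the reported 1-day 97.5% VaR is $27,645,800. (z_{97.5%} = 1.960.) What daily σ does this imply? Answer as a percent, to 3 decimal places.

VaR as a fraction: $27,645,800 / $500,000,000 = 5.529%.
σ = VaR / z = 5.529% / 1.960 = 2.821%.

2.821%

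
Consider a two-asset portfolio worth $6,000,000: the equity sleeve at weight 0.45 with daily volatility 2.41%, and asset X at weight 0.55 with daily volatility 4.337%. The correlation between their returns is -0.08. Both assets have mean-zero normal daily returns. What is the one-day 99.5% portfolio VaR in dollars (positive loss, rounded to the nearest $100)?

σ_p² = 0.45²·2.41² + 0.55²·4.337² + 2·-0.08·0.45·0.55·2.41·4.337 = 6.4521 (%²).
σ_p = √6.4521 = 2.540%.
At 99.5%, z = 2.576.
VaR = 2.576 × 2.540% = 6.543%; on $6,000,000 that is $392,580.

$392,600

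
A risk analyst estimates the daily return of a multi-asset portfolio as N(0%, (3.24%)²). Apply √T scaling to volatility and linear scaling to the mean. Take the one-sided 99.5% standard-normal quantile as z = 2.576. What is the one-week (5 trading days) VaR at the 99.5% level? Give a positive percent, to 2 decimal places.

18.66%

σ_{5d} = 3.24% × √5 = 7.245%.
VaR = 2.576 × 7.245% = 18.663%.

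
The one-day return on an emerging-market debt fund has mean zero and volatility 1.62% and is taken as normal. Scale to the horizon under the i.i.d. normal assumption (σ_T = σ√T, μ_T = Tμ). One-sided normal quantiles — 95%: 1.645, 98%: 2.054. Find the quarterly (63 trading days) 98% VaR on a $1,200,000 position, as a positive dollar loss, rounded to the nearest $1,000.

σ_{63d} = 1.62% × √63 = 12.858%.
VaR = 2.054 × 12.858% = 26.410%.
On $1,200,000: 0.26410 × $1,200,000 = $316,920.

$317,000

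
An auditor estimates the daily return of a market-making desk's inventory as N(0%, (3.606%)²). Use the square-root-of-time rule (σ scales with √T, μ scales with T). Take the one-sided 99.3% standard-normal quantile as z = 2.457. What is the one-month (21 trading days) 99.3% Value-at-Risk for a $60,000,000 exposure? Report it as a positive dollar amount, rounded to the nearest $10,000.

σ_{21d} = 3.606% × √21 = 16.525%.
VaR = 2.457 × 16.525% = 40.602%.
On $60,000,000: 0.40602 × $60,000,000 = $24,361,200.

$24,360,000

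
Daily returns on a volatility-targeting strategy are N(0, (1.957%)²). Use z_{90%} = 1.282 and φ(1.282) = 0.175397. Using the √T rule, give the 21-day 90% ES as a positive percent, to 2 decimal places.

15.73%

σ_{21d} = 1.957% × √21 = 8.968%.
ES multiplier = φ(z)/(1−α) = 0.175397/0.1 = 1.754.
ES = 8.968% × 1.754 = 15.730%.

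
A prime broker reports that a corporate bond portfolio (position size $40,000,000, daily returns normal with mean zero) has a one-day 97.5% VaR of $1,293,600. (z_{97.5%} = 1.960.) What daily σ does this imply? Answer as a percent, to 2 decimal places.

VaR as a fraction: $1,293,600 / $40,000,000 = 3.234%.
σ = VaR / z = 3.234% / 1.960 = 1.650%.

1.65%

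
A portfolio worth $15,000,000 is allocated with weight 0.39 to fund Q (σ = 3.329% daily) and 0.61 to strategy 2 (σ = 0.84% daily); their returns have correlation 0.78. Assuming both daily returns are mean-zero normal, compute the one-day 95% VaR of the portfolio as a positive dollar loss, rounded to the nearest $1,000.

σ_p² = 0.39²·3.329² + 0.61²·0.84² + 2·0.78·0.39·0.61·3.329·0.84 = 2.9860 (%²).
σ_p = √2.9860 = 1.728%.
At 95%, z = 1.645.
VaR = 1.645 × 1.728% = 2.843%; on $15,000,000 that is $426,450.

$426,000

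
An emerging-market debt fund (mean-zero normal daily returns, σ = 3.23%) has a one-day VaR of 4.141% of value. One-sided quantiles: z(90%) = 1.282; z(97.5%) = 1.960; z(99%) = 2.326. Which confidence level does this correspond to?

90%

Implied z = VaR/σ = 4.141 / 3.23 = 1.282.
This matches z(90%) = 1.282.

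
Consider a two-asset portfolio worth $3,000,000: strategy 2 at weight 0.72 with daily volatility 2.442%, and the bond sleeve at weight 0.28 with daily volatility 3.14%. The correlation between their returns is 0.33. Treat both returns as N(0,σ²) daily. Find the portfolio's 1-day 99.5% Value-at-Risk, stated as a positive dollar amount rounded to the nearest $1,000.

σ_p² = 0.72²·2.442² + 0.28²·3.14² + 2·0.33·0.72·0.28·2.442·3.14 = 4.8847 (%²).
σ_p = √4.8847 = 2.210%.
At 99.5%, z = 2.576.
VaR = 2.576 × 2.210% = 5.693%; on $3,000,000 that is $170,790.

$171,000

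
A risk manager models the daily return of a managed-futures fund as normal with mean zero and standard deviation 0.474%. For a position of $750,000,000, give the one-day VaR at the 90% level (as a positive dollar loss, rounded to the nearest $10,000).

At 90% one-sided, z = 1.282.
VaR = z·σ = 1.282 × 0.474% = 0.608%.
On $750,000,000: 0.00608 × $750,000,000 = $4,560,000.

$4,560,000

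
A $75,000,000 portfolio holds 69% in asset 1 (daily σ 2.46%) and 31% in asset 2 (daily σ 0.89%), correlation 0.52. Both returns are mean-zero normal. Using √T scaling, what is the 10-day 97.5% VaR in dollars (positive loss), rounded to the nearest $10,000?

σ_p = √(0.69²·2.46² + 0.31²·0.89² + 2·0.52·0.69·0.31·2.46·0.89) = 1.856%.
σ_{10d} = 1.856% × √10 = 5.869%.
z(97.5%) = 1.960.
VaR = 1.960 × 5.869% = 11.503%; on $75,000,000 that is $8,627,250.

$8,630,000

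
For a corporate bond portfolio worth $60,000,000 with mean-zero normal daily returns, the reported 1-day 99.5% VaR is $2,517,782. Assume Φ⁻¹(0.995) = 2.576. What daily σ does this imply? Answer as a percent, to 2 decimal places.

1.63%

VaR as a fraction: $2,517,782 / $60,000,000 = 4.196%.
σ = VaR / z = 4.196% / 2.576 = 1.629%.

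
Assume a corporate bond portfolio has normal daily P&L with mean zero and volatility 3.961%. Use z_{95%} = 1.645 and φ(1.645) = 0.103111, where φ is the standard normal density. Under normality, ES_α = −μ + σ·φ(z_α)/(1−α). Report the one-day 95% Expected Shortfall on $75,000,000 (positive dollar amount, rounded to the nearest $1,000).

Tail multiplier: φ(z)/(1−α) = 0.103111 / 0.05 = 2.062.
ES = 3.961% × 2.062 = 8.168%.
On $75,000,000: 0.08168 × $75,000,000 = $6,126,000.

$6,126,000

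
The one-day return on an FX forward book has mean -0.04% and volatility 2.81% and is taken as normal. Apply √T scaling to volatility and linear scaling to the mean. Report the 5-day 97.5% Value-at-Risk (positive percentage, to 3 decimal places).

At 97.5%, z = 1.960.
σ_{5d} = 2.81% × √5 = 6.283%; μ_{5d} = 5 × -0.04% = -0.200%.
VaR = −(-0.200%) + 1.960 × 6.283% = 12.515%.

12.515%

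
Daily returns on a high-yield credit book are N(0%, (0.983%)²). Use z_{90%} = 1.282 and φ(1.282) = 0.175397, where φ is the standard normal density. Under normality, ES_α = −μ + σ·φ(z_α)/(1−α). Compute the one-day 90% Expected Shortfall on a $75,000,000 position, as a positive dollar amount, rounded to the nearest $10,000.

$1,290,000

Tail multiplier: φ(z)/(1−α) = 0.175397 / 0.1 = 1.754.
ES = 0.983% × 1.754 = 1.724%.
On $75,000,000: 0.01724 × $75,000,000 = $1,293,000.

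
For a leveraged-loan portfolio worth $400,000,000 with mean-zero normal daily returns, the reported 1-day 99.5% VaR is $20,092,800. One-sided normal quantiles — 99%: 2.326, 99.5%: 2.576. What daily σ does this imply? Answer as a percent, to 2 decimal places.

1.95%

VaR as a fraction: $20,092,800 / $400,000,000 = 5.023%.
σ = VaR / z = 5.023% / 2.576 = 1.950%.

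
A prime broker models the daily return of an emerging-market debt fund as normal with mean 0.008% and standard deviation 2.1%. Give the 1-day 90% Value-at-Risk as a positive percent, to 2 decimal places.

2.68%

At 90% one-sided, z = 1.282.
VaR = −μ + z·σ = −(0.008%) + 1.282 × 2.1% = 2.684%.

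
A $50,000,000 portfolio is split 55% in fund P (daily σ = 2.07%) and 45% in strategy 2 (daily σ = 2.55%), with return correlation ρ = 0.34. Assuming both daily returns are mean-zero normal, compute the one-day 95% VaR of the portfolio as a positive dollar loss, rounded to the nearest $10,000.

σ_p² = 0.55²·2.07² + 0.45²·2.55² + 2·0.34·0.55·0.45·2.07·2.55 = 3.5013 (%²).
σ_p = √3.5013 = 1.871%.
At 95%, z = 1.645.
VaR = 1.645 × 1.871% = 3.078%; on $50,000,000 that is $1,539,000.

$1,540,000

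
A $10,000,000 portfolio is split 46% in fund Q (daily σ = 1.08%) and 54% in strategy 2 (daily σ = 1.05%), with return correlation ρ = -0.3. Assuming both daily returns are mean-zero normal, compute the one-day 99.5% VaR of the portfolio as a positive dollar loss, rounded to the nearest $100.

$162,800

σ_p² = 0.46²·1.08² + 0.54²·1.05² + 2·-0.3·0.46·0.54·1.08·1.05 = 0.3993 (%²).
σ_p = √0.3993 = 0.632%.
At 99.5%, z = 2.576.
VaR = 2.576 × 0.632% = 1.628%; on $10,000,000 that is $162,800.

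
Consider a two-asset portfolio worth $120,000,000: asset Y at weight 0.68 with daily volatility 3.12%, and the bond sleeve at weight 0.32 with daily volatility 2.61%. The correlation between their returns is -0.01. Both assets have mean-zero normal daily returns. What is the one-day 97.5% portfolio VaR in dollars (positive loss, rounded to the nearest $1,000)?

σ_p² = 0.68²·3.12² + 0.32²·2.61² + 2·-0.01·0.68·0.32·3.12·2.61 = 5.1633 (%²).
σ_p = √5.1633 = 2.272%.
At 97.5%, z = 1.960.
VaR = 1.960 × 2.272% = 4.453%; on $120,000,000 that is $5,343,600.

$5,344,000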